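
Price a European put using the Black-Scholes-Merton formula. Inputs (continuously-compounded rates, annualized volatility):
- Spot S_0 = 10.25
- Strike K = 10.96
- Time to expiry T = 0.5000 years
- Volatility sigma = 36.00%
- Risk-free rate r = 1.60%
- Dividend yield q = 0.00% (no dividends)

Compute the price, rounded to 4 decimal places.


Answer: Price = 1.4094

Derivation:
d1 = (ln(S/K) + (r - q + 0.5*sigma^2) * T) / (sigma * sqrt(T)) = -0.10439479
d2 = d1 - sigma * sqrt(T) = -0.35895323
exp(-rT) = 0.99203191; exp(-qT) = 1.00000000
P = K * exp(-rT) * N(-d2) - S_0 * exp(-qT) * N(-d1)
N(-d1) = 0.54157197; N(-d2) = 0.64018496
P = 10.9600 * 0.99203191 * 0.64018496 - 10.2500 * 1.00000000 * 0.54157197 = 1.4094


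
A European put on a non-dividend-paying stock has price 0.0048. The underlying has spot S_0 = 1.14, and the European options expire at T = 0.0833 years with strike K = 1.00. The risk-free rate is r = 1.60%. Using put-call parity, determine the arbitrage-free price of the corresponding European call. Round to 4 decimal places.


Put-call parity: C - P = S_0 * exp(-qT) - K * exp(-rT).
S_0 * exp(-qT) = 1.1400 * 1.00000000 = 1.14000000
K * exp(-rT) = 1.0000 * 0.99866809 = 0.99866809
C = P + S*exp(-qT) - K*exp(-rT)
C = 0.0048 + 1.14000000 - 0.99866809 = 0.1461

Answer: Call price = 0.1461


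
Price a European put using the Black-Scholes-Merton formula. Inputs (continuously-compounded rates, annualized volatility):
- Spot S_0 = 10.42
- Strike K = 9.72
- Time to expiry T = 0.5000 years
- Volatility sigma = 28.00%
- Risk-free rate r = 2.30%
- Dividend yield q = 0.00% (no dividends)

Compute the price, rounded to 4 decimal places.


Answer: Price = 0.4491

Derivation:
d1 = (ln(S/K) + (r - q + 0.5*sigma^2) * T) / (sigma * sqrt(T)) = 0.50831592
d2 = d1 - sigma * sqrt(T) = 0.31032602
exp(-rT) = 0.98856587; exp(-qT) = 1.00000000
P = K * exp(-rT) * N(-d2) - S_0 * exp(-qT) * N(-d1)
N(-d1) = 0.30561590; N(-d2) = 0.37815652
P = 9.7200 * 0.98856587 * 0.37815652 - 10.4200 * 1.00000000 * 0.30561590 = 0.4491


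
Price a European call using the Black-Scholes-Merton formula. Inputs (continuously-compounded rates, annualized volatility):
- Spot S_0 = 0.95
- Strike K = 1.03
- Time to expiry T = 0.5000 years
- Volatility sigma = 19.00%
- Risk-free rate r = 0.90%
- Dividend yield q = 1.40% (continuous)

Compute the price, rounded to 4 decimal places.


Answer: Price = 0.0215

Derivation:
d1 = (ln(S/K) + (r - q + 0.5*sigma^2) * T) / (sigma * sqrt(T)) = -0.55323362
d2 = d1 - sigma * sqrt(T) = -0.68758391
exp(-rT) = 0.99551011; exp(-qT) = 0.99302444
C = S_0 * exp(-qT) * N(d1) - K * exp(-rT) * N(d2)
N(d1) = 0.29005172; N(d2) = 0.24585742
C = 0.9500 * 0.99302444 * 0.29005172 - 1.0300 * 0.99551011 * 0.24585742 = 0.0215


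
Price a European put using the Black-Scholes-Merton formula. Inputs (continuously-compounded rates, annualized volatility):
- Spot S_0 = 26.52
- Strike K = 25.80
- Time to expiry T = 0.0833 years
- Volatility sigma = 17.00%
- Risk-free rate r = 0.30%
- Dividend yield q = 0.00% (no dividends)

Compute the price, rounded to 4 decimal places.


Answer: Price = 0.2286

Derivation:
d1 = (ln(S/K) + (r - q + 0.5*sigma^2) * T) / (sigma * sqrt(T)) = 0.59061008
d2 = d1 - sigma * sqrt(T) = 0.54154513
exp(-rT) = 0.99975013; exp(-qT) = 1.00000000
P = K * exp(-rT) * N(-d2) - S_0 * exp(-qT) * N(-d1)
N(-d1) = 0.27739085; N(-d2) = 0.29406595
P = 25.8000 * 0.99975013 * 0.29406595 - 26.5200 * 1.00000000 * 0.27739085 = 0.2286


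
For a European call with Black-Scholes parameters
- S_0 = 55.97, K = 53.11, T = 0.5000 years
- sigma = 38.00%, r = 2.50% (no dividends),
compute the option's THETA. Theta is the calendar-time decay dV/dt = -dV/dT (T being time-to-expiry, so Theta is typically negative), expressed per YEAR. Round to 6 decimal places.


d1 = 0.3760713864; d2 = 0.1073708096
phi(d1) = 0.3717055104; exp(-qT) = 1.0000000000; exp(-rT) = 0.9875778005
Theta = -S*exp(-qT)*phi(d1)*sigma/(2*sqrt(T)) - r*K*exp(-rT)*N(d2) + q*S*exp(-qT)*N(d1)
N(d1) = 0.6465680871; N(d2) = 0.5427525944; sqrt(T) = 0.7071067812
Term 1 = -55.9700 * 1.0000000000 * 0.3717055104 * 0.3800 / (2 * 0.7071067812) = -5.5901428389
Term 2 = -0.0250 * 53.1100 * 0.9875778005 * 0.5427525944 = -0.7116878264
Term 3 = 0 (no dividend yield, q = 0)
Theta = -5.5901428389 + (-0.7116878264) + (0.0000000000) = -6.301831

Answer: Theta = -6.301831


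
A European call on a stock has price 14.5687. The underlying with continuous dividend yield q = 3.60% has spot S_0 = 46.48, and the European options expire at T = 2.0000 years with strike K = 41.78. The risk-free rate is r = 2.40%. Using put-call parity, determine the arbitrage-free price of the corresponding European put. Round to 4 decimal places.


Put-call parity: C - P = S_0 * exp(-qT) - K * exp(-rT).
S_0 * exp(-qT) = 46.4800 * 0.93053090 = 43.25107604
K * exp(-rT) = 41.7800 * 0.95313379 = 39.82192962
P = C - S*exp(-qT) + K*exp(-rT)
P = 14.5687 - 43.25107604 + 39.82192962 = 11.1396

Answer: Put price = 11.1396


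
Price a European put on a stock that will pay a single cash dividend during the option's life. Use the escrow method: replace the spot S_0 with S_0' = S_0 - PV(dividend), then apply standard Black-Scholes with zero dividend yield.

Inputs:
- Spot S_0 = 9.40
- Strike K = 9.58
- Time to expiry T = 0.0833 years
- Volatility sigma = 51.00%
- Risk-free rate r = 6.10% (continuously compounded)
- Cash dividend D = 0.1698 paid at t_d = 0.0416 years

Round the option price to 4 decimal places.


Answer: Price = 0.7138

Derivation:
PV(D) = D * exp(-r * t_d) = 0.1698 * 0.99746562 = 0.16936966
S_0' = S_0 - PV(D) = 9.4000 - 0.16936966 = 9.23063034
d1 = (ln(S_0'/K) + (r + sigma^2/2)*T) / (sigma*sqrt(T)) = -0.14426989
d2 = d1 - sigma*sqrt(T) = -0.29146477
exp(-rT) = 0.99493159
N(-d1) = 0.55735632; N(-d2) = 0.61465206
P = K * exp(-rT) * N(-d2) - S_0' * N(-d1) = 9.5800 * 0.99493159 * 0.61465206 - 9.23063034 * 0.55735632 = 0.7138


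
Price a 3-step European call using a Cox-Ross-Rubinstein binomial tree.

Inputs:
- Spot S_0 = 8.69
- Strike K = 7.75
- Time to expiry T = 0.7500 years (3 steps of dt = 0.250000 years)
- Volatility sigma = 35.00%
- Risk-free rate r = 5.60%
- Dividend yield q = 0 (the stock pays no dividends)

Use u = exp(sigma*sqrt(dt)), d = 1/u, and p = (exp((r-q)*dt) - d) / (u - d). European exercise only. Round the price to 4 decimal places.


dt = T/N = 0.250000
u = exp(sigma*sqrt(dt)) = 1.191246; d = 1/u = 0.839457
p = (exp((r-q)*dt) - d) / (u - d) = 0.496438
Discount per step: exp(-r*dt) = 0.986098
Stock lattice S(k, i) with i counting down-moves:
  k=0: S(0,0) = 8.6900
  k=1: S(1,0) = 10.3519; S(1,1) = 7.2949
  k=2: S(2,0) = 12.3317; S(2,1) = 8.6900; S(2,2) = 6.1237
  k=3: S(3,0) = 14.6901; S(3,1) = 10.3519; S(3,2) = 7.2949; S(3,3) = 5.1406
Terminal payoffs V(N, i) = max(S_T - K, 0):
  V(3,0) = 6.940087; V(3,1) = 2.601930; V(3,2) = 0.000000; V(3,3) = 0.000000
Backward induction: V(k, i) = exp(-r*dt) * [p * V(k+1, i) + (1-p) * V(k+1, i+1)].
  V(2,0) = exp(-r*dt) * [p*6.940087 + (1-p)*2.601930] = 4.689441
  V(2,1) = exp(-r*dt) * [p*2.601930 + (1-p)*0.000000] = 1.273738
  V(2,2) = exp(-r*dt) * [p*0.000000 + (1-p)*0.000000] = 0.000000
  V(1,0) = exp(-r*dt) * [p*4.689441 + (1-p)*1.273738] = 2.928140
  V(1,1) = exp(-r*dt) * [p*1.273738 + (1-p)*0.000000] = 0.623541
  V(0,0) = exp(-r*dt) * [p*2.928140 + (1-p)*0.623541] = 1.743056

Answer: Price = V(0,0) = 1.7431


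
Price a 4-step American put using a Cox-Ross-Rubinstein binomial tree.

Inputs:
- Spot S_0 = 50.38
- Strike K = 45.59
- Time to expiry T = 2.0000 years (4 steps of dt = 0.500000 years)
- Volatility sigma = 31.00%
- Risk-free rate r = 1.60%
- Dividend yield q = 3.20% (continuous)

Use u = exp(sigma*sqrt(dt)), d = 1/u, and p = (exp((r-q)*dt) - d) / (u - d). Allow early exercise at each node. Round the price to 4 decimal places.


dt = T/N = 0.500000
u = exp(sigma*sqrt(dt)) = 1.245084; d = 1/u = 0.803159
p = (exp((r-q)*dt) - d) / (u - d) = 0.427387
Discount per step: exp(-r*dt) = 0.992032
Stock lattice S(k, i) with i counting down-moves:
  k=0: S(0,0) = 50.3800
  k=1: S(1,0) = 62.7273; S(1,1) = 40.4631
  k=2: S(2,0) = 78.1008; S(2,1) = 50.3800; S(2,2) = 32.4983
  k=3: S(3,0) = 97.2421; S(3,1) = 62.7273; S(3,2) = 40.4631; S(3,3) = 26.1013
  k=4: S(4,0) = 121.0746; S(4,1) = 78.1008; S(4,2) = 50.3800; S(4,3) = 32.4983; S(4,4) = 20.9635
Terminal payoffs V(N, i) = max(K - S_T, 0):
  V(4,0) = 0.000000; V(4,1) = 0.000000; V(4,2) = 0.000000; V(4,3) = 13.091691; V(4,4) = 24.626520
Backward induction: V(k, i) = exp(-r*dt) * [p * V(k+1, i) + (1-p) * V(k+1, i+1)]; then take max(V_cont, immediate exercise) for American.
  V(3,0) = exp(-r*dt) * [p*0.000000 + (1-p)*0.000000] = 0.000000; exercise = 0.000000; V(3,0) = max -> 0.000000
  V(3,1) = exp(-r*dt) * [p*0.000000 + (1-p)*0.000000] = 0.000000; exercise = 0.000000; V(3,1) = max -> 0.000000
  V(3,2) = exp(-r*dt) * [p*0.000000 + (1-p)*13.091691] = 7.436737; exercise = 5.126871; V(3,2) = max -> 7.436737
  V(3,3) = exp(-r*dt) * [p*13.091691 + (1-p)*24.626520] = 19.539737; exercise = 19.488704; V(3,3) = max -> 19.539737
  V(2,0) = exp(-r*dt) * [p*0.000000 + (1-p)*0.000000] = 0.000000; exercise = 0.000000; V(2,0) = max -> 0.000000
  V(2,1) = exp(-r*dt) * [p*0.000000 + (1-p)*7.436737] = 4.224439; exercise = 0.000000; V(2,1) = max -> 4.224439
  V(2,2) = exp(-r*dt) * [p*7.436737 + (1-p)*19.539737] = 14.252591; exercise = 13.091691; V(2,2) = max -> 14.252591
  V(1,0) = exp(-r*dt) * [p*0.000000 + (1-p)*4.224439] = 2.399693; exercise = 0.000000; V(1,0) = max -> 2.399693
  V(1,1) = exp(-r*dt) * [p*4.224439 + (1-p)*14.252591] = 9.887272; exercise = 5.126871; V(1,1) = max -> 9.887272
  V(0,0) = exp(-r*dt) * [p*2.399693 + (1-p)*9.887272] = 6.633892; exercise = 0.000000; V(0,0) = max -> 6.633892

Answer: Price = V(0,0) = 6.6339


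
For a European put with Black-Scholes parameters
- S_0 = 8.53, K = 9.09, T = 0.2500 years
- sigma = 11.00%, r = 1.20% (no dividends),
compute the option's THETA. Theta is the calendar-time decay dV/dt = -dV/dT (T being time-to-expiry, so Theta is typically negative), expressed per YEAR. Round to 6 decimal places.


Answer: Theta = -0.115581

Derivation:
d1 = -1.0740553943; d2 = -1.1290553943
phi(d1) = 0.2240836122; exp(-qT) = 1.0000000000; exp(-rT) = 0.9970044955
Theta = -S*exp(-qT)*phi(d1)*sigma/(2*sqrt(T)) + r*K*exp(-rT)*N(-d2) - q*S*exp(-qT)*N(-d1)
N(-d1) = 0.8586010725; N(-d2) = 0.8705627668; sqrt(T) = 0.5000000000
Term 1 = -8.5300 * 1.0000000000 * 0.2240836122 * 0.1100 / (2 * 0.5000000000) = -0.2102576533
Term 2 = 0.0120 * 9.0900 * 0.9970044955 * 0.8705627668 = 0.0946765305
Term 3 = 0 (no dividend yield, q = 0)
Theta = -0.2102576533 + (0.0946765305) + (0.0000000000) = -0.115581


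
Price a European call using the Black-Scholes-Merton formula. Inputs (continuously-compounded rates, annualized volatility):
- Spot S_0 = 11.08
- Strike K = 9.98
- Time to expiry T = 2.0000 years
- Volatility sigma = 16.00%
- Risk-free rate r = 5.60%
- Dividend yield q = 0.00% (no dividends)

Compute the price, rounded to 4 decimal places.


d1 = (ln(S/K) + (r - q + 0.5*sigma^2) * T) / (sigma * sqrt(T)) = 1.07019989
d2 = d1 - sigma * sqrt(T) = 0.84392572
exp(-rT) = 0.89404426; exp(-qT) = 1.00000000
C = S_0 * exp(-qT) * N(d1) - K * exp(-rT) * N(d2)
N(d1) = 0.85773533; N(d2) = 0.80064454
C = 11.0800 * 1.00000000 * 0.85773533 - 9.9800 * 0.89404426 * 0.80064454 = 2.3599

Answer: Price = 2.3599


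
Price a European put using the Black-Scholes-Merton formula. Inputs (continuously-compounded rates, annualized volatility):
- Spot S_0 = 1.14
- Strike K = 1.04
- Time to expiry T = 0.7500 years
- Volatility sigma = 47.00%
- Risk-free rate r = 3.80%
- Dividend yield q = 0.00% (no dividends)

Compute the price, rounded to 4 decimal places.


Answer: Price = 0.1162

Derivation:
d1 = (ln(S/K) + (r - q + 0.5*sigma^2) * T) / (sigma * sqrt(T)) = 0.49908872
d2 = d1 - sigma * sqrt(T) = 0.09205678
exp(-rT) = 0.97190229; exp(-qT) = 1.00000000
P = K * exp(-rT) * N(-d2) - S_0 * exp(-qT) * N(-d1)
N(-d1) = 0.30885844; N(-d2) = 0.46332646
P = 1.0400 * 0.97190229 * 0.46332646 - 1.1400 * 1.00000000 * 0.30885844 = 0.1162


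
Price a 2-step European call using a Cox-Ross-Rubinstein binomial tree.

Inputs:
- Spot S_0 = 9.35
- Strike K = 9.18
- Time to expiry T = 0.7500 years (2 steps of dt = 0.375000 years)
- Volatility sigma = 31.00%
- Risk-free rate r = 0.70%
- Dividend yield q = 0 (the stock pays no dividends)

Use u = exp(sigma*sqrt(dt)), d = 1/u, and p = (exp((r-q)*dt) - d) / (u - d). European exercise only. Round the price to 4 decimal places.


dt = T/N = 0.375000
u = exp(sigma*sqrt(dt)) = 1.209051; d = 1/u = 0.827095
p = (exp((r-q)*dt) - d) / (u - d) = 0.459565
Discount per step: exp(-r*dt) = 0.997378
Stock lattice S(k, i) with i counting down-moves:
  k=0: S(0,0) = 9.3500
  k=1: S(1,0) = 11.3046; S(1,1) = 7.7333
  k=2: S(2,0) = 13.6679; S(2,1) = 9.3500; S(2,2) = 6.3962
Terminal payoffs V(N, i) = max(S_T - K, 0):
  V(2,0) = 4.487862; V(2,1) = 0.170000; V(2,2) = 0.000000
Backward induction: V(k, i) = exp(-r*dt) * [p * V(k+1, i) + (1-p) * V(k+1, i+1)].
  V(1,0) = exp(-r*dt) * [p*4.487862 + (1-p)*0.170000] = 2.148689
  V(1,1) = exp(-r*dt) * [p*0.170000 + (1-p)*0.000000] = 0.077921
  V(0,0) = exp(-r*dt) * [p*2.148689 + (1-p)*0.077921] = 1.026874

Answer: Price = V(0,0) = 1.0269


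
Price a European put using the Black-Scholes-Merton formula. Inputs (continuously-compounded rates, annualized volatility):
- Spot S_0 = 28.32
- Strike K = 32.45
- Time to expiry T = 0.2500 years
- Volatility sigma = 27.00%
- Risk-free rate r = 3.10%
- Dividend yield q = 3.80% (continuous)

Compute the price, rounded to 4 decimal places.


d1 = (ln(S/K) + (r - q + 0.5*sigma^2) * T) / (sigma * sqrt(T)) = -0.95384944
d2 = d1 - sigma * sqrt(T) = -1.08884944
exp(-rT) = 0.99227995; exp(-qT) = 0.99054498
P = K * exp(-rT) * N(-d2) - S_0 * exp(-qT) * N(-d1)
N(-d1) = 0.82992007; N(-d2) = 0.86188986
P = 32.4500 * 0.99227995 * 0.86188986 - 28.3200 * 0.99054498 * 0.82992007 = 4.4713

Answer: Price = 4.4713


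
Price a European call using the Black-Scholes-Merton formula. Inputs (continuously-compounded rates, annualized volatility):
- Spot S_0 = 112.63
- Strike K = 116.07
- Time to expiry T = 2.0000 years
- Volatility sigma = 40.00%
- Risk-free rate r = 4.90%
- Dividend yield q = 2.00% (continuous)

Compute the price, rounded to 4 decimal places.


Answer: Price = 25.2854

Derivation:
d1 = (ln(S/K) + (r - q + 0.5*sigma^2) * T) / (sigma * sqrt(T)) = 0.33218931
d2 = d1 - sigma * sqrt(T) = -0.23349611
exp(-rT) = 0.90664890; exp(-qT) = 0.96078944
C = S_0 * exp(-qT) * N(d1) - K * exp(-rT) * N(d2)
N(d1) = 0.63012684; N(d2) = 0.40768809
C = 112.6300 * 0.96078944 * 0.63012684 - 116.0700 * 0.90664890 * 0.40768809 = 25.2854


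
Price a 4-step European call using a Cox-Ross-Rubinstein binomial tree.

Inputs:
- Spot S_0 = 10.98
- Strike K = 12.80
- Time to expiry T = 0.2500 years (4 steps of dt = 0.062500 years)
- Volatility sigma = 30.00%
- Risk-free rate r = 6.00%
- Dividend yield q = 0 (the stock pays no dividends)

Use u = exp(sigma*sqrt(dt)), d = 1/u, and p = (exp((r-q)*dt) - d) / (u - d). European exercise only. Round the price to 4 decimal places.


dt = T/N = 0.062500
u = exp(sigma*sqrt(dt)) = 1.077884; d = 1/u = 0.927743
p = (exp((r-q)*dt) - d) / (u - d) = 0.506282
Discount per step: exp(-r*dt) = 0.996257
Stock lattice S(k, i) with i counting down-moves:
  k=0: S(0,0) = 10.9800
  k=1: S(1,0) = 11.8352; S(1,1) = 10.1866
  k=2: S(2,0) = 12.7569; S(2,1) = 10.9800; S(2,2) = 9.4506
  k=3: S(3,0) = 13.7505; S(3,1) = 11.8352; S(3,2) = 10.1866; S(3,3) = 8.7677
  k=4: S(4,0) = 14.8214; S(4,1) = 12.7569; S(4,2) = 10.9800; S(4,3) = 9.4506; S(4,4) = 8.1342
Terminal payoffs V(N, i) = max(S_T - K, 0):
  V(4,0) = 2.021450; V(4,1) = 0.000000; V(4,2) = 0.000000; V(4,3) = 0.000000; V(4,4) = 0.000000
Backward induction: V(k, i) = exp(-r*dt) * [p * V(k+1, i) + (1-p) * V(k+1, i+1)].
  V(3,0) = exp(-r*dt) * [p*2.021450 + (1-p)*0.000000] = 1.019593
  V(3,1) = exp(-r*dt) * [p*0.000000 + (1-p)*0.000000] = 0.000000
  V(3,2) = exp(-r*dt) * [p*0.000000 + (1-p)*0.000000] = 0.000000
  V(3,3) = exp(-r*dt) * [p*0.000000 + (1-p)*0.000000] = 0.000000
  V(2,0) = exp(-r*dt) * [p*1.019593 + (1-p)*0.000000] = 0.514270
  V(2,1) = exp(-r*dt) * [p*0.000000 + (1-p)*0.000000] = 0.000000
  V(2,2) = exp(-r*dt) * [p*0.000000 + (1-p)*0.000000] = 0.000000
  V(1,0) = exp(-r*dt) * [p*0.514270 + (1-p)*0.000000] = 0.259391
  V(1,1) = exp(-r*dt) * [p*0.000000 + (1-p)*0.000000] = 0.000000
  V(0,0) = exp(-r*dt) * [p*0.259391 + (1-p)*0.000000] = 0.130834

Answer: Price = V(0,0) = 0.1308


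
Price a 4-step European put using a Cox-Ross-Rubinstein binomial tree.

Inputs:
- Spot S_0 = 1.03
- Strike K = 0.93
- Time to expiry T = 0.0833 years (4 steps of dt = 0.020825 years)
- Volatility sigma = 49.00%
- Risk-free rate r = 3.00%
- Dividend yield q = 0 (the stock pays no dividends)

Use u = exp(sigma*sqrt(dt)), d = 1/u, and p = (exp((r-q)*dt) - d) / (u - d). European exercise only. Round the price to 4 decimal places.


dt = T/N = 0.020825
u = exp(sigma*sqrt(dt)) = 1.073271; d = 1/u = 0.931731
p = (exp((r-q)*dt) - d) / (u - d) = 0.486745
Discount per step: exp(-r*dt) = 0.999375
Stock lattice S(k, i) with i counting down-moves:
  k=0: S(0,0) = 1.0300
  k=1: S(1,0) = 1.1055; S(1,1) = 0.9597
  k=2: S(2,0) = 1.1865; S(2,1) = 1.0300; S(2,2) = 0.8942
  k=3: S(3,0) = 1.2734; S(3,1) = 1.1055; S(3,2) = 0.9597; S(3,3) = 0.8331
  k=4: S(4,0) = 1.3667; S(4,1) = 1.1865; S(4,2) = 1.0300; S(4,3) = 0.8942; S(4,4) = 0.7762
Terminal payoffs V(N, i) = max(K - S_T, 0):
  V(4,0) = 0.000000; V(4,1) = 0.000000; V(4,2) = 0.000000; V(4,3) = 0.035834; V(4,4) = 0.153754
Backward induction: V(k, i) = exp(-r*dt) * [p * V(k+1, i) + (1-p) * V(k+1, i+1)].
  V(3,0) = exp(-r*dt) * [p*0.000000 + (1-p)*0.000000] = 0.000000
  V(3,1) = exp(-r*dt) * [p*0.000000 + (1-p)*0.000000] = 0.000000
  V(3,2) = exp(-r*dt) * [p*0.000000 + (1-p)*0.035834] = 0.018380
  V(3,3) = exp(-r*dt) * [p*0.035834 + (1-p)*0.153754] = 0.096297
  V(2,0) = exp(-r*dt) * [p*0.000000 + (1-p)*0.000000] = 0.000000
  V(2,1) = exp(-r*dt) * [p*0.000000 + (1-p)*0.018380] = 0.009428
  V(2,2) = exp(-r*dt) * [p*0.018380 + (1-p)*0.096297] = 0.058335
  V(1,0) = exp(-r*dt) * [p*0.000000 + (1-p)*0.009428] = 0.004836
  V(1,1) = exp(-r*dt) * [p*0.009428 + (1-p)*0.058335] = 0.034508
  V(0,0) = exp(-r*dt) * [p*0.004836 + (1-p)*0.034508] = 0.020053

Answer: Price = V(0,0) = 0.0201


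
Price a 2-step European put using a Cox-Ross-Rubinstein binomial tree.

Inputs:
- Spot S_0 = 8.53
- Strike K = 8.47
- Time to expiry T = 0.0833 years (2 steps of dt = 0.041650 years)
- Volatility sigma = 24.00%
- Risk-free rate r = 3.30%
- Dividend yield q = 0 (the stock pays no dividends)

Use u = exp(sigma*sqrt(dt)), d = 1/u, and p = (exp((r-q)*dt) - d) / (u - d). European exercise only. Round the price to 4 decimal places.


dt = T/N = 0.041650
u = exp(sigma*sqrt(dt)) = 1.050199; d = 1/u = 0.952200
p = (exp((r-q)*dt) - d) / (u - d) = 0.501792
Discount per step: exp(-r*dt) = 0.998626
Stock lattice S(k, i) with i counting down-moves:
  k=0: S(0,0) = 8.5300
  k=1: S(1,0) = 8.9582; S(1,1) = 8.1223
  k=2: S(2,0) = 9.4079; S(2,1) = 8.5300; S(2,2) = 7.7340
Terminal payoffs V(N, i) = max(K - S_T, 0):
  V(2,0) = 0.000000; V(2,1) = 0.000000; V(2,2) = 0.735975
Backward induction: V(k, i) = exp(-r*dt) * [p * V(k+1, i) + (1-p) * V(k+1, i+1)].
  V(1,0) = exp(-r*dt) * [p*0.000000 + (1-p)*0.000000] = 0.000000
  V(1,1) = exp(-r*dt) * [p*0.000000 + (1-p)*0.735975] = 0.366165
  V(0,0) = exp(-r*dt) * [p*0.000000 + (1-p)*0.366165] = 0.182176

Answer: Price = V(0,0) = 0.1822


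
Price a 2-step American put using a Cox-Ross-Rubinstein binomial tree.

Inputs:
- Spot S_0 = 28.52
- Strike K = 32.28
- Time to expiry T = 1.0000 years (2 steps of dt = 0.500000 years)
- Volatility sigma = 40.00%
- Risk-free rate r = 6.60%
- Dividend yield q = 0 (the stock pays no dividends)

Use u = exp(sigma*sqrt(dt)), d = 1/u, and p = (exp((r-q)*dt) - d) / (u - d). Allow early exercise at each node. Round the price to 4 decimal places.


Answer: Price = V(0,0) = 6.2198

Derivation:
dt = T/N = 0.500000
u = exp(sigma*sqrt(dt)) = 1.326896; d = 1/u = 0.753638
p = (exp((r-q)*dt) - d) / (u - d) = 0.488283
Discount per step: exp(-r*dt) = 0.967539
Stock lattice S(k, i) with i counting down-moves:
  k=0: S(0,0) = 28.5200
  k=1: S(1,0) = 37.8431; S(1,1) = 21.4938
  k=2: S(2,0) = 50.2139; S(2,1) = 28.5200; S(2,2) = 16.1985
Terminal payoffs V(N, i) = max(K - S_T, 0):
  V(2,0) = 0.000000; V(2,1) = 3.760000; V(2,2) = 16.081475
Backward induction: V(k, i) = exp(-r*dt) * [p * V(k+1, i) + (1-p) * V(k+1, i+1)]; then take max(V_cont, immediate exercise) for American.
  V(1,0) = exp(-r*dt) * [p*0.000000 + (1-p)*3.760000] = 1.861598; exercise = 0.000000; V(1,0) = max -> 1.861598
  V(1,1) = exp(-r*dt) * [p*3.760000 + (1-p)*16.081475] = 9.738380; exercise = 10.786235; V(1,1) = max -> 10.786235
  V(0,0) = exp(-r*dt) * [p*1.861598 + (1-p)*10.786235] = 6.219808; exercise = 3.760000; V(0,0) = max -> 6.219808


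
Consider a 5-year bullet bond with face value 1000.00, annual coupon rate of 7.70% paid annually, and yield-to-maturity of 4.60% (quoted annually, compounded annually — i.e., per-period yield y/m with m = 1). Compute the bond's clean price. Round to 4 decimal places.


Coupon per period c = face * coupon_rate / m = 77.000000
Periods per year m = 1; per-period yield y/m = 0.046000
Number of cashflows N = 5
Cashflows (t years, CF_t, discount factor 1/(1+y/m)^(m*t), PV):
  t = 1.0000: CF_t = 77.000000, DF = 0.956023, PV = 73.613767
  t = 2.0000: CF_t = 77.000000, DF = 0.913980, PV = 70.376450
  t = 3.0000: CF_t = 77.000000, DF = 0.873786, PV = 67.281501
  t = 4.0000: CF_t = 77.000000, DF = 0.835359, PV = 64.322659
  t = 5.0000: CF_t = 1077.000000, DF = 0.798623, PV = 860.116503
Price P = sum_t PV_t = 1135.710880

Answer: Price = 1135.7109


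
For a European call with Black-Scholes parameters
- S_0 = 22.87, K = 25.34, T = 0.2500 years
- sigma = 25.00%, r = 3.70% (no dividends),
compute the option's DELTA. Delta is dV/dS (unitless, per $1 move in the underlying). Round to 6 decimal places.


Answer: Delta = 0.246999

Derivation:
d1 = -0.6839653349; d2 = -0.8089653349
phi(d1) = 0.3157379054; exp(-qT) = 1.0000000000; exp(-rT) = 0.9907926496
N(d1) = 0.2469985279
Delta = exp(-qT) * N(d1) = 1.0000000000 * 0.2469985279 = 0.246999


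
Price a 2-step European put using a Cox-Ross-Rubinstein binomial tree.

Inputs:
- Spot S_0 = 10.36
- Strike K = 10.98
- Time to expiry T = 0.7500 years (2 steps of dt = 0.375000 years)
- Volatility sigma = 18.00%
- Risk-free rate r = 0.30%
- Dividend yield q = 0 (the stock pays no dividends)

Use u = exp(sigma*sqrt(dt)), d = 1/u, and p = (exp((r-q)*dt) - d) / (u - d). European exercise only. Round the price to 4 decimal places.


dt = T/N = 0.375000
u = exp(sigma*sqrt(dt)) = 1.116532; d = 1/u = 0.895631
p = (exp((r-q)*dt) - d) / (u - d) = 0.477567
Discount per step: exp(-r*dt) = 0.998876
Stock lattice S(k, i) with i counting down-moves:
  k=0: S(0,0) = 10.3600
  k=1: S(1,0) = 11.5673; S(1,1) = 9.2787
  k=2: S(2,0) = 12.9152; S(2,1) = 10.3600; S(2,2) = 8.3103
Terminal payoffs V(N, i) = max(K - S_T, 0):
  V(2,0) = 0.000000; V(2,1) = 0.620000; V(2,2) = 2.669680
Backward induction: V(k, i) = exp(-r*dt) * [p * V(k+1, i) + (1-p) * V(k+1, i+1)].
  V(1,0) = exp(-r*dt) * [p*0.000000 + (1-p)*0.620000] = 0.323544
  V(1,1) = exp(-r*dt) * [p*0.620000 + (1-p)*2.669680] = 1.688920
  V(0,0) = exp(-r*dt) * [p*0.323544 + (1-p)*1.688920] = 1.035696

Answer: Price = V(0,0) = 1.0357


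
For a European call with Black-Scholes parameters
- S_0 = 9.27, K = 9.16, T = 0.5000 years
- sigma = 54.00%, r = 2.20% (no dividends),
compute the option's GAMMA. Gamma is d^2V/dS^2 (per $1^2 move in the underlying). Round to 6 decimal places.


d1 = 0.2509893876; d2 = -0.1308482743
phi(d1) = 0.3865722983; exp(-qT) = 1.0000000000; exp(-rT) = 0.9890602788
Gamma = exp(-qT) * phi(d1) / (S * sigma * sqrt(T)) = 1.0000000000 * 0.3865722983 / (9.2700 * 0.5400 * 0.7071067812) = 0.109212

Answer: Gamma = 0.109212


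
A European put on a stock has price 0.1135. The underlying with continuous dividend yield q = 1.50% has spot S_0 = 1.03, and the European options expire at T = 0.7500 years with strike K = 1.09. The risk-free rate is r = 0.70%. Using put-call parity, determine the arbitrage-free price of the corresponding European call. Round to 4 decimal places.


Answer: Call price = 0.0477

Derivation:
Put-call parity: C - P = S_0 * exp(-qT) - K * exp(-rT).
S_0 * exp(-qT) = 1.0300 * 0.98881304 = 1.01847744
K * exp(-rT) = 1.0900 * 0.99476376 = 1.08429250
C = P + S*exp(-qT) - K*exp(-rT)
C = 0.1135 + 1.01847744 - 1.08429250 = 0.0477


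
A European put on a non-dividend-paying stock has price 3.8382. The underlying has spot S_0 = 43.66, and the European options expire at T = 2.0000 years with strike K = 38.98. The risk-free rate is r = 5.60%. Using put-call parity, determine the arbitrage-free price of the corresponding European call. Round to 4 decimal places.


Put-call parity: C - P = S_0 * exp(-qT) - K * exp(-rT).
S_0 * exp(-qT) = 43.6600 * 1.00000000 = 43.66000000
K * exp(-rT) = 38.9800 * 0.89404426 = 34.84984516
C = P + S*exp(-qT) - K*exp(-rT)
C = 3.8382 + 43.66000000 - 34.84984516 = 12.6484

Answer: Call price = 12.6484


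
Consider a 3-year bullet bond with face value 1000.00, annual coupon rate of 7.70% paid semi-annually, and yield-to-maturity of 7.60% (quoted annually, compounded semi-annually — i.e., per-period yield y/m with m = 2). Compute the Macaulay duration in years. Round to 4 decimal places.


Answer: Macaulay duration = 2.7357 years

Derivation:
Coupon per period c = face * coupon_rate / m = 38.500000
Periods per year m = 2; per-period yield y/m = 0.038000
Number of cashflows N = 6
Cashflows (t years, CF_t, discount factor 1/(1+y/m)^(m*t), PV):
  t = 0.5000: CF_t = 38.500000, DF = 0.963391, PV = 37.090559
  t = 1.0000: CF_t = 38.500000, DF = 0.928122, PV = 35.732716
  t = 1.5000: CF_t = 38.500000, DF = 0.894145, PV = 34.424581
  t = 2.0000: CF_t = 38.500000, DF = 0.861411, PV = 33.164337
  t = 2.5000: CF_t = 38.500000, DF = 0.829876, PV = 31.950228
  t = 3.0000: CF_t = 1038.500000, DF = 0.799495, PV = 830.275800
Price P = sum_t PV_t = 1002.638221
Macaulay numerator sum_t t * PV_t:
  t * PV_t at t = 0.5000: 18.545279
  t * PV_t at t = 1.0000: 35.732716
  t * PV_t at t = 1.5000: 51.636872
  t * PV_t at t = 2.0000: 66.328673
  t * PV_t at t = 2.5000: 79.875570
  t * PV_t at t = 3.0000: 2490.827400
Macaulay duration D = (sum_t t * PV_t) / P = 2742.946511 / 1002.638221 = 2.735729


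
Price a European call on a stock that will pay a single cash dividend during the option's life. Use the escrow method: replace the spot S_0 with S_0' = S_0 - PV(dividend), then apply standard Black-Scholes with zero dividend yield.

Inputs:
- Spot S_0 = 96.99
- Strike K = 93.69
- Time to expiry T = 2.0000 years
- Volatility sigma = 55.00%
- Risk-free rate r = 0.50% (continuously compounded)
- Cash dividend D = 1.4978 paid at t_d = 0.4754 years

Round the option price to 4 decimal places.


PV(D) = D * exp(-r * t_d) = 1.4978 * 0.99762582 = 1.49424396
S_0' = S_0 - PV(D) = 96.9900 - 1.49424396 = 95.49575604
d1 = (ln(S_0'/K) + (r + sigma^2/2)*T) / (sigma*sqrt(T)) = 0.42630870
d2 = d1 - sigma*sqrt(T) = -0.35150876
exp(-rT) = 0.99004983
N(d1) = 0.66505854; N(d2) = 0.36260335
C = S_0' * N(d1) - K * exp(-rT) * N(d2) = 95.49575604 * 0.66505854 - 93.6900 * 0.99004983 * 0.36260335 = 29.8760

Answer: Price = 29.8760


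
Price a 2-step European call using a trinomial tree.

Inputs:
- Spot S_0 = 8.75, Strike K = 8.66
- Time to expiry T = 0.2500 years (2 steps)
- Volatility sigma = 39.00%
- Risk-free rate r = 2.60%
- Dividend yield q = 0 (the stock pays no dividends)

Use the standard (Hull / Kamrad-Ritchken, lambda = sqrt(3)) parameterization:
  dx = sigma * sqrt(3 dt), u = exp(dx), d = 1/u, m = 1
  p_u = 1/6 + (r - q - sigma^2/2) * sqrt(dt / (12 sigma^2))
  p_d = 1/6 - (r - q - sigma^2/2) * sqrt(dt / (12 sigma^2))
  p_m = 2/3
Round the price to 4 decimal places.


Answer: Price = V(0,0) = 0.6708

Derivation:
dt = T/N = 0.125000; dx = sigma*sqrt(3*dt) = 0.238825
u = exp(dx) = 1.269757; d = 1/u = 0.787552
p_u = 0.153569, p_m = 0.666667, p_d = 0.179765
Discount per step: exp(-r*dt) = 0.996755
Stock lattice S(k, j) with j the centered position index:
  k=0: S(0,+0) = 8.7500
  k=1: S(1,-1) = 6.8911; S(1,+0) = 8.7500; S(1,+1) = 11.1104
  k=2: S(2,-2) = 5.4271; S(2,-1) = 6.8911; S(2,+0) = 8.7500; S(2,+1) = 11.1104; S(2,+2) = 14.1075
Terminal payoffs V(N, j) = max(S_T - K, 0):
  V(2,-2) = 0.000000; V(2,-1) = 0.000000; V(2,+0) = 0.090000; V(2,+1) = 2.450370; V(2,+2) = 5.447467
Backward induction: V(k, j) = exp(-r*dt) * [p_u * V(k+1, j+1) + p_m * V(k+1, j) + p_d * V(k+1, j-1)]
  V(1,-1) = exp(-r*dt) * [p_u*0.090000 + p_m*0.000000 + p_d*0.000000] = 0.013776
  V(1,+0) = exp(-r*dt) * [p_u*2.450370 + p_m*0.090000 + p_d*0.000000] = 0.434885
  V(1,+1) = exp(-r*dt) * [p_u*5.447467 + p_m*2.450370 + p_d*0.090000] = 2.478252
  V(0,+0) = exp(-r*dt) * [p_u*2.478252 + p_m*0.434885 + p_d*0.013776] = 0.670798


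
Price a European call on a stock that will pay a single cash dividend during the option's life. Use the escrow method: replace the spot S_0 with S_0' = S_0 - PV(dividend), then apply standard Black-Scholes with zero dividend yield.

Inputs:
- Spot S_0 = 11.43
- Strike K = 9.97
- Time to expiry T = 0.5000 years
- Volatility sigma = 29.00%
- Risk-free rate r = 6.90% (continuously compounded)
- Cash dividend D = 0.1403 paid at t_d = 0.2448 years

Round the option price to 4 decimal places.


PV(D) = D * exp(-r * t_d) = 0.1403 * 0.98325066 = 0.13795007
S_0' = S_0 - PV(D) = 11.4300 - 0.13795007 = 11.29204993
d1 = (ln(S_0'/K) + (r + sigma^2/2)*T) / (sigma*sqrt(T)) = 0.87799912
d2 = d1 - sigma*sqrt(T) = 0.67293815
exp(-rT) = 0.96608834
N(d1) = 0.81002790; N(d2) = 0.74950668
C = S_0' * N(d1) - K * exp(-rT) * N(d2) = 11.29204993 * 0.81002790 - 9.9700 * 0.96608834 * 0.74950668 = 1.9277

Answer: Price = 1.9277


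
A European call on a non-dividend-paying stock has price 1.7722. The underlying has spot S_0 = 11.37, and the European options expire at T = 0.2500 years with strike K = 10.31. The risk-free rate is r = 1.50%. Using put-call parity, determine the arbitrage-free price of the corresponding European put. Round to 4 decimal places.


Answer: Put price = 0.6736

Derivation:
Put-call parity: C - P = S_0 * exp(-qT) - K * exp(-rT).
S_0 * exp(-qT) = 11.3700 * 1.00000000 = 11.37000000
K * exp(-rT) = 10.3100 * 0.99625702 = 10.27140990
P = C - S*exp(-qT) + K*exp(-rT)
P = 1.7722 - 11.37000000 + 10.27140990 = 0.6736


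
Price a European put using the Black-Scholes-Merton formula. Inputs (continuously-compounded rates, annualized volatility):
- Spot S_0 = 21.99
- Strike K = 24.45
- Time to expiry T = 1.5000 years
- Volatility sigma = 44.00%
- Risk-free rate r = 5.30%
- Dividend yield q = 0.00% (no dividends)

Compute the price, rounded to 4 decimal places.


Answer: Price = 5.0351

Derivation:
d1 = (ln(S/K) + (r - q + 0.5*sigma^2) * T) / (sigma * sqrt(T)) = 0.22018981
d2 = d1 - sigma * sqrt(T) = -0.31869794
exp(-rT) = 0.92357802; exp(-qT) = 1.00000000
P = K * exp(-rT) * N(-d2) - S_0 * exp(-qT) * N(-d1)
N(-d1) = 0.41286167; N(-d2) = 0.62502221
P = 24.4500 * 0.92357802 * 0.62502221 - 21.9900 * 1.00000000 * 0.41286167 = 5.0351


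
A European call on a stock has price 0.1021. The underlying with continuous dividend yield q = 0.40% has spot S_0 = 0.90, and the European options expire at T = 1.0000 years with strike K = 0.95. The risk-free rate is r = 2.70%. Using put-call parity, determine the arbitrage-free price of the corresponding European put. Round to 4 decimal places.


Put-call parity: C - P = S_0 * exp(-qT) - K * exp(-rT).
S_0 * exp(-qT) = 0.9000 * 0.99600799 = 0.89640719
K * exp(-rT) = 0.9500 * 0.97336124 = 0.92469318
P = C - S*exp(-qT) + K*exp(-rT)
P = 0.1021 - 0.89640719 + 0.92469318 = 0.1304

Answer: Put price = 0.1304


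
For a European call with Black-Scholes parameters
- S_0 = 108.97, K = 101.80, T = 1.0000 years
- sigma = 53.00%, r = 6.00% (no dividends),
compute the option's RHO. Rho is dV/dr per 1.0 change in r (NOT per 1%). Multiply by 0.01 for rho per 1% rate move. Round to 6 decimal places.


d1 = 0.5066273790; d2 = -0.0233726210
phi(d1) = 0.3508929163; exp(-qT) = 1.0000000000; exp(-rT) = 0.9417645336
N(d2) = 0.4906765222
Rho = K*T*exp(-rT)*N(d2) = 101.8000 * 1.0000 * 0.9417645336 * 0.4906765222 = 47.041958

Answer: Rho = 47.041958


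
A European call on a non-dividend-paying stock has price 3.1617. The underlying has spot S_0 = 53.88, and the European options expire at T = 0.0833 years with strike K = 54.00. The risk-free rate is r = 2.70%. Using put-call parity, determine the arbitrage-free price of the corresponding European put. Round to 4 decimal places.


Answer: Put price = 3.1604

Derivation:
Put-call parity: C - P = S_0 * exp(-qT) - K * exp(-rT).
S_0 * exp(-qT) = 53.8800 * 1.00000000 = 53.88000000
K * exp(-rT) = 54.0000 * 0.99775343 = 53.87868508
P = C - S*exp(-qT) + K*exp(-rT)
P = 3.1617 - 53.88000000 + 53.87868508 = 3.1604


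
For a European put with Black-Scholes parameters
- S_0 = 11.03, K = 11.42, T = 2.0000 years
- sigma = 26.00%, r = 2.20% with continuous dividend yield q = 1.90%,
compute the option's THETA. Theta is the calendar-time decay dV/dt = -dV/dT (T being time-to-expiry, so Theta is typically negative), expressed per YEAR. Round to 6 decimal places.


Answer: Theta = -0.334573

Derivation:
d1 = 0.1056652210; d2 = -0.2620303052
phi(d1) = 0.3967213624; exp(-qT) = 0.9627129409; exp(-rT) = 0.9569539575
Theta = -S*exp(-qT)*phi(d1)*sigma/(2*sqrt(T)) + r*K*exp(-rT)*N(-d2) - q*S*exp(-qT)*N(-d1)
N(-d1) = 0.4579239877; N(-d2) = 0.6033509610; sqrt(T) = 1.4142135624
Term 1 = -11.0300 * 0.9627129409 * 0.3967213624 * 0.2600 / (2 * 1.4142135624) = -0.3872453962
Term 2 = 0.0220 * 11.4200 * 0.9569539575 * 0.6033509610 = 0.1450607225
Term 3 = -0.0190 * 11.0300 * 0.9627129409 * 0.4579239877 = -0.0923887981
Theta = -0.3872453962 + (0.1450607225) + (-0.0923887981) = -0.334573


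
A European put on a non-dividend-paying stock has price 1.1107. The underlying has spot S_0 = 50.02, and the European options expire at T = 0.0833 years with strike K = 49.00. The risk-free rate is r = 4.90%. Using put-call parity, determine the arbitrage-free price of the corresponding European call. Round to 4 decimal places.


Answer: Call price = 2.3303

Derivation:
Put-call parity: C - P = S_0 * exp(-qT) - K * exp(-rT).
S_0 * exp(-qT) = 50.0200 * 1.00000000 = 50.02000000
K * exp(-rT) = 49.0000 * 0.99592662 = 48.80040432
C = P + S*exp(-qT) - K*exp(-rT)
C = 1.1107 + 50.02000000 - 48.80040432 = 2.3303


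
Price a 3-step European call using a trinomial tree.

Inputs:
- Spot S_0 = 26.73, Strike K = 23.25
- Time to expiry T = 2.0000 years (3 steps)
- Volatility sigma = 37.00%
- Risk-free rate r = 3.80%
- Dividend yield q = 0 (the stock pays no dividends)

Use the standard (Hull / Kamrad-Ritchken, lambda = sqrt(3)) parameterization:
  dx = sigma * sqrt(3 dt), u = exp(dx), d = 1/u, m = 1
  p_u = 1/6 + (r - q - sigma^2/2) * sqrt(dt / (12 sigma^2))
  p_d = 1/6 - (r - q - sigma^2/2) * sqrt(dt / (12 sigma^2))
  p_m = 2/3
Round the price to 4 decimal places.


Answer: Price = V(0,0) = 7.9691

Derivation:
dt = T/N = 0.666667; dx = sigma*sqrt(3*dt) = 0.523259
u = exp(dx) = 1.687518; d = 1/u = 0.592586
p_u = 0.147269, p_m = 0.666667, p_d = 0.186064
Discount per step: exp(-r*dt) = 0.974985
Stock lattice S(k, j) with j the centered position index:
  k=0: S(0,+0) = 26.7300
  k=1: S(1,-1) = 15.8398; S(1,+0) = 26.7300; S(1,+1) = 45.1074
  k=2: S(2,-2) = 9.3865; S(2,-1) = 15.8398; S(2,+0) = 26.7300; S(2,+1) = 45.1074; S(2,+2) = 76.1195
  k=3: S(3,-3) = 5.5623; S(3,-2) = 9.3865; S(3,-1) = 15.8398; S(3,+0) = 26.7300; S(3,+1) = 45.1074; S(3,+2) = 76.1195; S(3,+3) = 128.4531
Terminal payoffs V(N, j) = max(S_T - K, 0):
  V(3,-3) = 0.000000; V(3,-2) = 0.000000; V(3,-1) = 0.000000; V(3,+0) = 3.480000; V(3,+1) = 21.857366; V(3,+2) = 52.869507; V(3,+3) = 105.203065
Backward induction: V(k, j) = exp(-r*dt) * [p_u * V(k+1, j+1) + p_m * V(k+1, j) + p_d * V(k+1, j-1)]
  V(2,-2) = exp(-r*dt) * [p_u*0.000000 + p_m*0.000000 + p_d*0.000000] = 0.000000
  V(2,-1) = exp(-r*dt) * [p_u*3.480000 + p_m*0.000000 + p_d*0.000000] = 0.499676
  V(2,+0) = exp(-r*dt) * [p_u*21.857366 + p_m*3.480000 + p_d*0.000000] = 5.400356
  V(2,+1) = exp(-r*dt) * [p_u*52.869507 + p_m*21.857366 + p_d*3.480000] = 22.429644
  V(2,+2) = exp(-r*dt) * [p_u*105.203065 + p_m*52.869507 + p_d*21.857366] = 53.435376
  V(1,-1) = exp(-r*dt) * [p_u*5.400356 + p_m*0.499676 + p_d*0.000000] = 1.100195
  V(1,+0) = exp(-r*dt) * [p_u*22.429644 + p_m*5.400356 + p_d*0.499676] = 6.821385
  V(1,+1) = exp(-r*dt) * [p_u*53.435376 + p_m*22.429644 + p_d*5.400356] = 23.231242
  V(0,+0) = exp(-r*dt) * [p_u*23.231242 + p_m*6.821385 + p_d*1.100195] = 7.969077


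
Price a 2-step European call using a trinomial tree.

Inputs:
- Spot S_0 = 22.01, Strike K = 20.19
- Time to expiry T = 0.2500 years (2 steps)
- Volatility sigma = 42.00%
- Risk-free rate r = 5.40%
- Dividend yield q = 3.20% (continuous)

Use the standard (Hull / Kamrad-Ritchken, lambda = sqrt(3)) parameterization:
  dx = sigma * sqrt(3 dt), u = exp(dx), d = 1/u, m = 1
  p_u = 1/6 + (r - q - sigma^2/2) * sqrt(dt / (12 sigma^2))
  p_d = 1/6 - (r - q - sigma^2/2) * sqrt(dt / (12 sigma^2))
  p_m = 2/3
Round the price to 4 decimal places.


Answer: Price = V(0,0) = 2.9080

Derivation:
dt = T/N = 0.125000; dx = sigma*sqrt(3*dt) = 0.257196
u = exp(dx) = 1.293299; d = 1/u = 0.773216
p_u = 0.150580, p_m = 0.666667, p_d = 0.182754
Discount per step: exp(-r*dt) = 0.993273
Stock lattice S(k, j) with j the centered position index:
  k=0: S(0,+0) = 22.0100
  k=1: S(1,-1) = 17.0185; S(1,+0) = 22.0100; S(1,+1) = 28.4655
  k=2: S(2,-2) = 13.1590; S(2,-1) = 17.0185; S(2,+0) = 22.0100; S(2,+1) = 28.4655; S(2,+2) = 36.8144
Terminal payoffs V(N, j) = max(S_T - K, 0):
  V(2,-2) = 0.000000; V(2,-1) = 0.000000; V(2,+0) = 1.820000; V(2,+1) = 8.275514; V(2,+2) = 16.624425
Backward induction: V(k, j) = exp(-r*dt) * [p_u * V(k+1, j+1) + p_m * V(k+1, j) + p_d * V(k+1, j-1)]
  V(1,-1) = exp(-r*dt) * [p_u*1.820000 + p_m*0.000000 + p_d*0.000000] = 0.272211
  V(1,+0) = exp(-r*dt) * [p_u*8.275514 + p_m*1.820000 + p_d*0.000000] = 2.442913
  V(1,+1) = exp(-r*dt) * [p_u*16.624425 + p_m*8.275514 + p_d*1.820000] = 8.296730
  V(0,+0) = exp(-r*dt) * [p_u*8.296730 + p_m*2.442913 + p_d*0.272211] = 2.907980


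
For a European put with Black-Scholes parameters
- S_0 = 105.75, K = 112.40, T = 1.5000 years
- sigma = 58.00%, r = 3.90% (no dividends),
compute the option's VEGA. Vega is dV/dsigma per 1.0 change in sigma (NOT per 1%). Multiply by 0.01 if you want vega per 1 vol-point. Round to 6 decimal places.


d1 = 0.3516761712; d2 = -0.3586758543
phi(d1) = 0.3750197462; exp(-qT) = 1.0000000000; exp(-rT) = 0.9431782404
Vega = S * exp(-qT) * phi(d1) * sqrt(T) = 105.7500 * 1.0000000000 * 0.3750197462 * 1.2247448714 = 48.571346

Answer: Vega = 48.571346


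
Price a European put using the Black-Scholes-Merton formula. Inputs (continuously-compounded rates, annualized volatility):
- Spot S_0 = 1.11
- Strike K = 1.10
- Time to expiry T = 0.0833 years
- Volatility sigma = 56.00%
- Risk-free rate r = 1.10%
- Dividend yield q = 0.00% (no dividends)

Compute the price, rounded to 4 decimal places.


Answer: Price = 0.0658

Derivation:
d1 = (ln(S/K) + (r - q + 0.5*sigma^2) * T) / (sigma * sqrt(T)) = 0.14247468
d2 = d1 - sigma * sqrt(T) = -0.01915106
exp(-rT) = 0.99908412; exp(-qT) = 1.00000000
P = K * exp(-rT) * N(-d2) - S_0 * exp(-qT) * N(-d1)
N(-d1) = 0.44335254; N(-d2) = 0.50763970
P = 1.1000 * 0.99908412 * 0.50763970 - 1.1100 * 1.00000000 * 0.44335254 = 0.0658


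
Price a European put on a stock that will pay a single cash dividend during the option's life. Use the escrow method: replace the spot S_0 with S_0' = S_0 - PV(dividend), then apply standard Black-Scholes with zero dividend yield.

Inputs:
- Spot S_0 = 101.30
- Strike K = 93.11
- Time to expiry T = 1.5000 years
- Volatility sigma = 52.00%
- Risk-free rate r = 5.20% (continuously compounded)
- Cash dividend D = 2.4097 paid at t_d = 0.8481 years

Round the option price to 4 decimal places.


Answer: Price = 17.2212

Derivation:
PV(D) = D * exp(-r * t_d) = 2.4097 * 0.95685712 = 2.30573860
S_0' = S_0 - PV(D) = 101.3000 - 2.30573860 = 98.99426140
d1 = (ln(S_0'/K) + (r + sigma^2/2)*T) / (sigma*sqrt(T)) = 0.53712960
d2 = d1 - sigma*sqrt(T) = -0.09973774
exp(-rT) = 0.92496443
N(-d1) = 0.29558905; N(-d2) = 0.53972373
P = K * exp(-rT) * N(-d2) - S_0' * N(-d1) = 93.1100 * 0.92496443 * 0.53972373 - 98.99426140 * 0.29558905 = 17.2212
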